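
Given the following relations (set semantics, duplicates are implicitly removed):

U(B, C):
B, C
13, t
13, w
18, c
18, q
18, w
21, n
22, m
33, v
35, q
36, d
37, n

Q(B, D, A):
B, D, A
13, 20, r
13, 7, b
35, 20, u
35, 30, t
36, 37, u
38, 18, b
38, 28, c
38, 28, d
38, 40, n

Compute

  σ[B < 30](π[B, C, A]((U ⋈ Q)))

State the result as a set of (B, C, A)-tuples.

{(13, t, b), (13, t, r), (13, w, b), (13, w, r)}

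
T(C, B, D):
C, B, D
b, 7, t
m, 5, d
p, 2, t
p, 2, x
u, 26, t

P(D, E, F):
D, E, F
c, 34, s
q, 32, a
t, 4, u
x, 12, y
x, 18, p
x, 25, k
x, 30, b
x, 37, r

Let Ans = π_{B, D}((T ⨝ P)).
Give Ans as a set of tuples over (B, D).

{(2, t), (2, x), (26, t), (7, t)}

Natural join on D: {(b, 7, t, 4, u), (p, 2, t, 4, u), (p, 2, x, 12, y), (p, 2, x, 18, p), (p, 2, x, 25, k), (p, 2, x, 30, b), (p, 2, x, 37, r), (u, 26, t, 4, u)}
Keep only column(s) B, D (4 duplicate(s) eliminated): {(2, t), (2, x), (26, t), (7, t)}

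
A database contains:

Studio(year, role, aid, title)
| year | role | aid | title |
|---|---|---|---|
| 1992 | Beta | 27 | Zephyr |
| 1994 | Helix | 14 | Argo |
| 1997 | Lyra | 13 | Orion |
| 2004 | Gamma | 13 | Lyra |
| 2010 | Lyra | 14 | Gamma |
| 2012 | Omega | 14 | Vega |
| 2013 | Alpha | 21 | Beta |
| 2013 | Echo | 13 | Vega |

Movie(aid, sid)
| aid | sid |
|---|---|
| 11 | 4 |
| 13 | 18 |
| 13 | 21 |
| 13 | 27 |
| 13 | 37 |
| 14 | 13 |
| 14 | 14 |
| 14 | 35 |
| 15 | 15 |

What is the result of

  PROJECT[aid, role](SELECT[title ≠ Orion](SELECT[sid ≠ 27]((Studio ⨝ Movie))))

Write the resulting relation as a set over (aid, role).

{(13, Echo), (13, Gamma), (14, Helix), (14, Lyra), (14, Omega)}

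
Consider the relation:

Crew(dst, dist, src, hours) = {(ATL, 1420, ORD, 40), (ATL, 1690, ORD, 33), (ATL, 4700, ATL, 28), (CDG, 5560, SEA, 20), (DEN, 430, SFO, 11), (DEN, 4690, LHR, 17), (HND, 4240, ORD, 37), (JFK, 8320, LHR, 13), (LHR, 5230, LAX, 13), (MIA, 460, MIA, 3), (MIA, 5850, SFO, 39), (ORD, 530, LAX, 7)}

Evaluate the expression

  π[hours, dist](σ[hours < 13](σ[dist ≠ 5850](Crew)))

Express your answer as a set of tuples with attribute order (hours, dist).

{(11, 430), (3, 460), (7, 530)}

Selection dist ≠ 5850: {(ATL, 1420, ORD, 40), (ATL, 1690, ORD, 33), (ATL, 4700, ATL, 28), (CDG, 5560, SEA, 20), (DEN, 430, SFO, 11), (DEN, 4690, LHR, 17), (HND, 4240, ORD, 37), (JFK, 8320, LHR, 13), (LHR, 5230, LAX, 13), (MIA, 460, MIA, 3), (ORD, 530, LAX, 7)}
Selection hours < 13: {(DEN, 430, SFO, 11), (MIA, 460, MIA, 3), (ORD, 530, LAX, 7)}
Projecting to hours, dist: {(11, 430), (3, 460), (7, 530)}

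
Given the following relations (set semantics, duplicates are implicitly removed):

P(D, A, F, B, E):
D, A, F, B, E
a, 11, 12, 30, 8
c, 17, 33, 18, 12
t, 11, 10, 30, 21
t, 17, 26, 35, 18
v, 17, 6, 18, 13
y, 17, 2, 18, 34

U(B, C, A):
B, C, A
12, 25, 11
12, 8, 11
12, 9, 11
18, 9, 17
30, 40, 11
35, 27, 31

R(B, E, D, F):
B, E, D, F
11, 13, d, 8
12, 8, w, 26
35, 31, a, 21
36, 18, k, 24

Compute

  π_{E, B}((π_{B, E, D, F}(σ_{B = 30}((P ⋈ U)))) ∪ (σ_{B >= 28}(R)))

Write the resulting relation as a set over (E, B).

P ⋈ U (natural join on A, B): {(a, 11, 12, 30, 8, 40), (c, 17, 33, 18, 12, 9), (t, 11, 10, 30, 21, 40), (v, 17, 6, 18, 13, 9), (y, 17, 2, 18, 34, 9)}
Selection B = 30: {(a, 11, 12, 30, 8, 40), (t, 11, 10, 30, 21, 40)}
Projecting to B, E, D, F: {(30, 21, t, 10), (30, 8, a, 12)}
Selection B >= 28: {(35, 31, a, 21), (36, 18, k, 24)}
Set union of the two operands is {(30, 21, t, 10), (30, 8, a, 12), (35, 31, a, 21), (36, 18, k, 24)}.
Projecting to E, B: {(18, 36), (21, 30), (31, 35), (8, 30)}

{(18, 36), (21, 30), (31, 35), (8, 30)}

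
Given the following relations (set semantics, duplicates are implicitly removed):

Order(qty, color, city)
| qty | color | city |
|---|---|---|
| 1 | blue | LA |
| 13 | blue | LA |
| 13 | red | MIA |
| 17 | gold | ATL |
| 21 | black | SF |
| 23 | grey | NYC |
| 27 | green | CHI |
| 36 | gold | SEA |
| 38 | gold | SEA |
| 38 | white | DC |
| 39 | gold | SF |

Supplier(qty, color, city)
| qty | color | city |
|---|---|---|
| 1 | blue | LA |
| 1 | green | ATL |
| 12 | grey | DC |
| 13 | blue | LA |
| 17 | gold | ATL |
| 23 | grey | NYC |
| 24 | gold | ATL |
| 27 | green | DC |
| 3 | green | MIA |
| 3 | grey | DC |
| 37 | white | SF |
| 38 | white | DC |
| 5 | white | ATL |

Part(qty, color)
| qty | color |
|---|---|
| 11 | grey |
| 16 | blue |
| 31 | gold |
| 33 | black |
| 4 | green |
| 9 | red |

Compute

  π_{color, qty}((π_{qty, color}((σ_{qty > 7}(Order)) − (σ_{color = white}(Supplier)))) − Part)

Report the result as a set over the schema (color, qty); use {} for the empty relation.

Filtering on qty > 7 leaves {(13, blue, LA), (13, red, MIA), (17, gold, ATL), (21, black, SF), (23, grey, NYC), (27, green, CHI), (36, gold, SEA), (38, gold, SEA), (38, white, DC), (39, gold, SF)}.
Filtering on color = white leaves {(37, white, SF), (38, white, DC), (5, white, ATL)}.
Set difference of the two operands is {(13, blue, LA), (13, red, MIA), (17, gold, ATL), (21, black, SF), (23, grey, NYC), (27, green, CHI), (36, gold, SEA), (38, gold, SEA), (39, gold, SF)}.
Projecting to qty, color: {(13, blue), (13, red), (17, gold), (21, black), (23, grey), (27, green), (36, gold), (38, gold), (39, gold)}
Set difference of the two operands is {(13, blue), (13, red), (17, gold), (21, black), (23, grey), (27, green), (36, gold), (38, gold), (39, gold)}.
Projecting to color, qty: {(black, 21), (blue, 13), (gold, 17), (gold, 36), (gold, 38), (gold, 39), (green, 27), (grey, 23), (red, 13)}

{(black, 21), (blue, 13), (gold, 17), (gold, 36), (gold, 38), (gold, 39), (green, 27), (grey, 23), (red, 13)}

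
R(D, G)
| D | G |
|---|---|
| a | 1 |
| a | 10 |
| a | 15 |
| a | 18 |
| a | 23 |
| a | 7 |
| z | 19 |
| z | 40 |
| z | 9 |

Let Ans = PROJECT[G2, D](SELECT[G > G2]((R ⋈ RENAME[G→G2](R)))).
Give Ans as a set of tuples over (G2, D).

ρ[G→G2]: schema becomes (D, G2); tuples unchanged.
Joining R and RENAME[G→G2](R) on D yields {(a, 1, 1), (a, 1, 10), (a, 1, 15), (a, 1, 18), (a, 1, 23), (a, 1, 7), (a, 10, 1), (a, 10, 10), (a, 10, 15), (a, 10, 18), (a, 10, 23), (a, 10, 7), (a, 15, 1), (a, 15, 10), (a, 15, 15), (a, 15, 18), (a, 15, 23), (a, 15, 7), (a, 18, 1), (a, 18, 10), (a, 18, 15), (a, 18, 18), (a, 18, 23), (a, 18, 7), (a, 23, 1), (a, 23, 10), (a, 23, 15), (a, 23, 18), (a, 23, 23), (a, 23, 7), (a, 7, 1), (a, 7, 10), (a, 7, 15), (a, 7, 18), (a, 7, 23), (a, 7, 7), (z, 19, 19), (z, 19, 40), (z, 19, 9), (z, 40, 19), (z, 40, 40), (z, 40, 9), (z, 9, 19), (z, 9, 40), (z, 9, 9)}.
Filtering on G > G2 leaves {(a, 10, 1), (a, 10, 7), (a, 15, 1), (a, 15, 10), (a, 15, 7), (a, 18, 1), (a, 18, 10), (a, 18, 15), (a, 18, 7), (a, 23, 1), (a, 23, 10), (a, 23, 15), (a, 23, 18), (a, 23, 7), (a, 7, 1), (z, 19, 9), (z, 40, 19), (z, 40, 9)}.
π_{G2, D} gives {(1, a), (10, a), (15, a), (18, a), (19, z), (7, a), (9, z)} (11 duplicate(s) eliminated).

{(1, a), (10, a), (15, a), (18, a), (19, z), (7, a), (9, z)}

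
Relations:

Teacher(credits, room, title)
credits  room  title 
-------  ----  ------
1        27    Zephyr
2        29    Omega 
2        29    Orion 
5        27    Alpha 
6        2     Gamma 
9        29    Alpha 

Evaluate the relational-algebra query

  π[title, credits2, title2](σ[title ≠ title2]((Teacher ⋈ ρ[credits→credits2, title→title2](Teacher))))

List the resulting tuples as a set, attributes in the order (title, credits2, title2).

ρ[credits→credits2, title→title2]: schema becomes (credits2, room, title2); tuples unchanged.
Joining Teacher and ρ[credits→credits2, title→title2](Teacher) on room yields {(1, 27, Zephyr, 1, Zephyr), (1, 27, Zephyr, 5, Alpha), (2, 29, Omega, 2, Omega), (2, 29, Omega, 2, Orion), (2, 29, Omega, 9, Alpha), (2, 29, Orion, 2, Omega), (2, 29, Orion, 2, Orion), (2, 29, Orion, 9, Alpha), (5, 27, Alpha, 1, Zephyr), (5, 27, Alpha, 5, Alpha), (6, 2, Gamma, 6, Gamma), (9, 29, Alpha, 2, Omega), (9, 29, Alpha, 2, Orion), (9, 29, Alpha, 9, Alpha)}.
σ[title ≠ title2]: keep tuples satisfying title ≠ title2 → {(1, 27, Zephyr, 5, Alpha), (2, 29, Omega, 2, Orion), (2, 29, Omega, 9, Alpha), (2, 29, Orion, 2, Omega), (2, 29, Orion, 9, Alpha), (5, 27, Alpha, 1, Zephyr), (9, 29, Alpha, 2, Omega), (9, 29, Alpha, 2, Orion)}
Projecting to title, credits2, title2: {(Alpha, 1, Zephyr), (Alpha, 2, Omega), (Alpha, 2, Orion), (Omega, 2, Orion), (Omega, 9, Alpha), (Orion, 2, Omega), (Orion, 9, Alpha), (Zephyr, 5, Alpha)}

{(Alpha, 1, Zephyr), (Alpha, 2, Omega), (Alpha, 2, Orion), (Omega, 2, Orion), (Omega, 9, Alpha), (Orion, 2, Omega), (Orion, 9, Alpha), (Zephyr, 5, Alpha)}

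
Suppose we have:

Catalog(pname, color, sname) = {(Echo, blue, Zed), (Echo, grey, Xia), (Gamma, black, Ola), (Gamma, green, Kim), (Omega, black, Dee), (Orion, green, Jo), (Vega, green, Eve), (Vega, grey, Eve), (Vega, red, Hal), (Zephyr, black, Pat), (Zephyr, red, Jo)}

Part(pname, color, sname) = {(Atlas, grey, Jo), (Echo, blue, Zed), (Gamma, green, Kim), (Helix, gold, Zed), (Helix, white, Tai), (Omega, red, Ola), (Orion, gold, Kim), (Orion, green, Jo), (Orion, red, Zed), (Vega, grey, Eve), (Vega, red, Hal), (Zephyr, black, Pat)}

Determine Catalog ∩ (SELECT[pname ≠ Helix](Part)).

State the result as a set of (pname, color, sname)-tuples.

{(Echo, blue, Zed), (Gamma, green, Kim), (Orion, green, Jo), (Vega, grey, Eve), (Vega, red, Hal), (Zephyr, black, Pat)}

Selection pname ≠ Helix: {(Atlas, grey, Jo), (Echo, blue, Zed), (Gamma, green, Kim), (Omega, red, Ola), (Orion, gold, Kim), (Orion, green, Jo), (Orion, red, Zed), (Vega, grey, Eve), (Vega, red, Hal), (Zephyr, black, Pat)}
Taking the intersection: {(Echo, blue, Zed), (Gamma, green, Kim), (Orion, green, Jo), (Vega, grey, Eve), (Vega, red, Hal), (Zephyr, black, Pat)}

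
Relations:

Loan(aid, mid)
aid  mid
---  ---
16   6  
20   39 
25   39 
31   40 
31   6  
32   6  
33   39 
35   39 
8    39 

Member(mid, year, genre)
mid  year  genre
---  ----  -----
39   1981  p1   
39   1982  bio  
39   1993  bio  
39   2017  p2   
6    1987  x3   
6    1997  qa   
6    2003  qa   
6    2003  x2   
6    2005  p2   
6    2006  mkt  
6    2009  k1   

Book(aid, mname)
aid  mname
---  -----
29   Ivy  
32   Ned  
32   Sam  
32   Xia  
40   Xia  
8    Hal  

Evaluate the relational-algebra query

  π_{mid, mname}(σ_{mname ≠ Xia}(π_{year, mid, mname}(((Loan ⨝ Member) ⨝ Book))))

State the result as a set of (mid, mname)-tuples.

{(39, Hal), (6, Ned), (6, Sam)}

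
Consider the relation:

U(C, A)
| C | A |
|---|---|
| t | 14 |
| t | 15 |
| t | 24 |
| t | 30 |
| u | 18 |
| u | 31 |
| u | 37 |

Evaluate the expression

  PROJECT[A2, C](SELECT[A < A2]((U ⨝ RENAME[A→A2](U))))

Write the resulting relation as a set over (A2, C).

{(15, t), (24, t), (30, t), (31, u), (37, u)}

ρ[A→A2]: schema becomes (C, A2); tuples unchanged.
U ⋈ RENAME[A→A2](U) (natural join on C): {(t, 14, 14), (t, 14, 15), (t, 14, 24), (t, 14, 30), (t, 15, 14), (t, 15, 15), (t, 15, 24), (t, 15, 30), (t, 24, 14), (t, 24, 15), (t, 24, 24), (t, 24, 30), (t, 30, 14), (t, 30, 15), (t, 30, 24), (t, 30, 30), (u, 18, 18), (u, 18, 31), (u, 18, 37), (u, 31, 18), (u, 31, 31), (u, 31, 37), (u, 37, 18), (u, 37, 31), (u, 37, 37)}
Filtering on A < A2 leaves {(t, 14, 15), (t, 14, 24), (t, 14, 30), (t, 15, 24), (t, 15, 30), (t, 24, 30), (u, 18, 31), (u, 18, 37), (u, 31, 37)}.
Projecting to A2, C (4 duplicate(s) eliminated): {(15, t), (24, t), (30, t), (31, u), (37, u)}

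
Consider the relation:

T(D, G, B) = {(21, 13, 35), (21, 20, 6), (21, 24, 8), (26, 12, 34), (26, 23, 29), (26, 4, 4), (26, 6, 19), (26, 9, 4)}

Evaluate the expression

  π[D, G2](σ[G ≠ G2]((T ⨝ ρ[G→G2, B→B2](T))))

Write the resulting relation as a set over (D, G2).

{(21, 13), (21, 20), (21, 24), (26, 12), (26, 23), (26, 4), (26, 6), (26, 9)}

ρ[G→G2, B→B2]: schema becomes (D, G2, B2); tuples unchanged.
T ⋈ ρ[G→G2, B→B2](T) (natural join on D): {(21, 13, 35, 13, 35), (21, 13, 35, 20, 6), (21, 13, 35, 24, 8), (21, 20, 6, 13, 35), (21, 20, 6, 20, 6), (21, 20, 6, 24, 8), (21, 24, 8, 13, 35), (21, 24, 8, 20, 6), (21, 24, 8, 24, 8), (26, 12, 34, 12, 34), (26, 12, 34, 23, 29), (26, 12, 34, 4, 4), (26, 12, 34, 6, 19), (26, 12, 34, 9, 4), (26, 23, 29, 12, 34), (26, 23, 29, 23, 29), (26, 23, 29, 4, 4), (26, 23, 29, 6, 19), (26, 23, 29, 9, 4), (26, 4, 4, 12, 34), (26, 4, 4, 23, 29), (26, 4, 4, 4, 4), (26, 4, 4, 6, 19), (26, 4, 4, 9, 4), (26, 6, 19, 12, 34), (26, 6, 19, 23, 29), (26, 6, 19, 4, 4), (26, 6, 19, 6, 19), (26, 6, 19, 9, 4), (26, 9, 4, 12, 34), (26, 9, 4, 23, 29), (26, 9, 4, 4, 4), (26, 9, 4, 6, 19), (26, 9, 4, 9, 4)}
Filtering on G ≠ G2 leaves {(21, 13, 35, 20, 6), (21, 13, 35, 24, 8), (21, 20, 6, 13, 35), (21, 20, 6, 24, 8), (21, 24, 8, 13, 35), (21, 24, 8, 20, 6), (26, 12, 34, 23, 29), (26, 12, 34, 4, 4), (26, 12, 34, 6, 19), (26, 12, 34, 9, 4), (26, 23, 29, 12, 34), (26, 23, 29, 4, 4), (26, 23, 29, 6, 19), (26, 23, 29, 9, 4), (26, 4, 4, 12, 34), (26, 4, 4, 23, 29), (26, 4, 4, 6, 19), (26, 4, 4, 9, 4), (26, 6, 19, 12, 34), (26, 6, 19, 23, 29), (26, 6, 19, 4, 4), (26, 6, 19, 9, 4), (26, 9, 4, 12, 34), (26, 9, 4, 23, 29), (26, 9, 4, 4, 4), (26, 9, 4, 6, 19)}.
π[D, G2]: project onto (D, G2) (18 duplicate(s) eliminated) → {(21, 13), (21, 20), (21, 24), (26, 12), (26, 23), (26, 4), (26, 6), (26, 9)}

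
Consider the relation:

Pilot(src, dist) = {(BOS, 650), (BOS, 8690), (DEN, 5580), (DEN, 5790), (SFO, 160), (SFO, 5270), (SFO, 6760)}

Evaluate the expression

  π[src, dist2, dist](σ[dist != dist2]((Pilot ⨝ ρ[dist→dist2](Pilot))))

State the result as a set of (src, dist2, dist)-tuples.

{(BOS, 650, 8690), (BOS, 8690, 650), (DEN, 5580, 5790), (DEN, 5790, 5580), (SFO, 160, 5270), (SFO, 160, 6760), (SFO, 5270, 160), (SFO, 5270, 6760), (SFO, 6760, 160), (SFO, 6760, 5270)}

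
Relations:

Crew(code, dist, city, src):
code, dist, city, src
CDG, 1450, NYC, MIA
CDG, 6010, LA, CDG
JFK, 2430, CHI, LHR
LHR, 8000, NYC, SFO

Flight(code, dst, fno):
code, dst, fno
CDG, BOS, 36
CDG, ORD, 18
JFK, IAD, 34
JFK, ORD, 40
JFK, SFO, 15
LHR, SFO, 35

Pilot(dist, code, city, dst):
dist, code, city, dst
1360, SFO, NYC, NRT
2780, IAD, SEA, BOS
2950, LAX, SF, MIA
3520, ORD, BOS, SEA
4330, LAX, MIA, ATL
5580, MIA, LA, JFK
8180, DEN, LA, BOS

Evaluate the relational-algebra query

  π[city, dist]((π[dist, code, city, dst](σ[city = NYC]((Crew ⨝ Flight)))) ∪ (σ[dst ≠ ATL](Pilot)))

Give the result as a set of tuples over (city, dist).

{(BOS, 3520), (LA, 5580), (LA, 8180), (NYC, 1360), (NYC, 1450), (NYC, 8000), (SEA, 2780), (SF, 2950)}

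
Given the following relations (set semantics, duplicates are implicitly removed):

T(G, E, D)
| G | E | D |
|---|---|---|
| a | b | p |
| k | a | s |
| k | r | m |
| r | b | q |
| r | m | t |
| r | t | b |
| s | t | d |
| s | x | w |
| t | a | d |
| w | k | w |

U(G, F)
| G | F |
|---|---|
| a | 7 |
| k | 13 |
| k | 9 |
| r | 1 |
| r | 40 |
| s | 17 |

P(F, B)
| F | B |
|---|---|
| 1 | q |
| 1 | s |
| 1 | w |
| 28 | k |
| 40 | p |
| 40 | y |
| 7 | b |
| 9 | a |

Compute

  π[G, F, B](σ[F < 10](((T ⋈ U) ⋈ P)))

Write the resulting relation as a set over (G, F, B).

{(a, 7, b), (k, 9, a), (r, 1, q), (r, 1, s), (r, 1, w)}

T ⋈ U (natural join on G): {(a, b, p, 7), (k, a, s, 13), (k, a, s, 9), (k, r, m, 13), (k, r, m, 9), (r, b, q, 1), (r, b, q, 40), (r, m, t, 1), (r, m, t, 40), (r, t, b, 1), (r, t, b, 40), (s, t, d, 17), (s, x, w, 17)}
(T ⋈ U) ⋈ P (natural join on F): {(a, b, p, 7, b), (k, a, s, 9, a), (k, r, m, 9, a), (r, b, q, 1, q), (r, b, q, 1, s), (r, b, q, 1, w), (r, b, q, 40, p), (r, b, q, 40, y), (r, m, t, 1, q), (r, m, t, 1, s), (r, m, t, 1, w), (r, m, t, 40, p), (r, m, t, 40, y), (r, t, b, 1, q), (r, t, b, 1, s), (r, t, b, 1, w), (r, t, b, 40, p), (r, t, b, 40, y)}
σ[F < 10]: keep tuples satisfying F < 10 → {(a, b, p, 7, b), (k, a, s, 9, a), (k, r, m, 9, a), (r, b, q, 1, q), (r, b, q, 1, s), (r, b, q, 1, w), (r, m, t, 1, q), (r, m, t, 1, s), (r, m, t, 1, w), (r, t, b, 1, q), (r, t, b, 1, s), (r, t, b, 1, w)}
π_{G, F, B} gives {(a, 7, b), (k, 9, a), (r, 1, q), (r, 1, s), (r, 1, w)} (7 duplicate(s) eliminated).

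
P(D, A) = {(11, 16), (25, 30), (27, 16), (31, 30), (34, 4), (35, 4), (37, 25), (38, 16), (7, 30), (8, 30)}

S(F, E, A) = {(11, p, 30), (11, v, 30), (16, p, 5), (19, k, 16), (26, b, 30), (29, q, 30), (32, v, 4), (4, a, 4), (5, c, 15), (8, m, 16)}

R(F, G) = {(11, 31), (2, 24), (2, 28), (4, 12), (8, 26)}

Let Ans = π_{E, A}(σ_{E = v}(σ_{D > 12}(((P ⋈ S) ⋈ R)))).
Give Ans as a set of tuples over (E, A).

{(v, 30)}

P ⋈ S (natural join on A): {(11, 16, 19, k), (11, 16, 8, m), (25, 30, 11, p), (25, 30, 11, v), (25, 30, 26, b), (25, 30, 29, q), (27, 16, 19, k), (27, 16, 8, m), (31, 30, 11, p), (31, 30, 11, v), (31, 30, 26, b), (31, 30, 29, q), (34, 4, 32, v), (34, 4, 4, a), (35, 4, 32, v), (35, 4, 4, a), (38, 16, 19, k), (38, 16, 8, m), (7, 30, 11, p), (7, 30, 11, v), (7, 30, 26, b), (7, 30, 29, q), (8, 30, 11, p), (8, 30, 11, v), (8, 30, 26, b), (8, 30, 29, q)}
(P ⋈ S) ⋈ R (natural join on F): {(11, 16, 8, m, 26), (25, 30, 11, p, 31), (25, 30, 11, v, 31), (27, 16, 8, m, 26), (31, 30, 11, p, 31), (31, 30, 11, v, 31), (34, 4, 4, a, 12), (35, 4, 4, a, 12), (38, 16, 8, m, 26), (7, 30, 11, p, 31), (7, 30, 11, v, 31), (8, 30, 11, p, 31), (8, 30, 11, v, 31)}
Filtering on D > 12 leaves {(25, 30, 11, p, 31), (25, 30, 11, v, 31), (27, 16, 8, m, 26), (31, 30, 11, p, 31), (31, 30, 11, v, 31), (34, 4, 4, a, 12), (35, 4, 4, a, 12), (38, 16, 8, m, 26)}.
Filtering on E = v leaves {(25, 30, 11, v, 31), (31, 30, 11, v, 31)}.
π_{E, A} gives {(v, 30)} (1 duplicate(s) eliminated).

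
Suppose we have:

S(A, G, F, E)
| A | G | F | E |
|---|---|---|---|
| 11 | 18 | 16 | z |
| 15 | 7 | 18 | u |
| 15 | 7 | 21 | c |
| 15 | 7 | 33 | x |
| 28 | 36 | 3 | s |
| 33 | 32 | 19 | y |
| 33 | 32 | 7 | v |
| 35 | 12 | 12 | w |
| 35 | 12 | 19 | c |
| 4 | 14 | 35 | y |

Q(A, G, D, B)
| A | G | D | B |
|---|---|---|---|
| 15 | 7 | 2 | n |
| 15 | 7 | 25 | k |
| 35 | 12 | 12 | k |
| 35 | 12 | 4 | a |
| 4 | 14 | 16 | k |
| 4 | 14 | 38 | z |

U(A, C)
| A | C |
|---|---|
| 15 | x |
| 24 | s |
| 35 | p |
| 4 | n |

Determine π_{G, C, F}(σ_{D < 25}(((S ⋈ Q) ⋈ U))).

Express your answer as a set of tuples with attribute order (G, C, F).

{(12, p, 12), (12, p, 19), (14, n, 35), (7, x, 18), (7, x, 21), (7, x, 33)}

Natural join on A, G: {(15, 7, 18, u, 2, n), (15, 7, 18, u, 25, k), (15, 7, 21, c, 2, n), (15, 7, 21, c, 25, k), (15, 7, 33, x, 2, n), (15, 7, 33, x, 25, k), (35, 12, 12, w, 12, k), (35, 12, 12, w, 4, a), (35, 12, 19, c, 12, k), (35, 12, 19, c, 4, a), (4, 14, 35, y, 16, k), (4, 14, 35, y, 38, z)}
Natural join on A: {(15, 7, 18, u, 2, n, x), (15, 7, 18, u, 25, k, x), (15, 7, 21, c, 2, n, x), (15, 7, 21, c, 25, k, x), (15, 7, 33, x, 2, n, x), (15, 7, 33, x, 25, k, x), (35, 12, 12, w, 12, k, p), (35, 12, 12, w, 4, a, p), (35, 12, 19, c, 12, k, p), (35, 12, 19, c, 4, a, p), (4, 14, 35, y, 16, k, n), (4, 14, 35, y, 38, z, n)}
Selection D < 25: {(15, 7, 18, u, 2, n, x), (15, 7, 21, c, 2, n, x), (15, 7, 33, x, 2, n, x), (35, 12, 12, w, 12, k, p), (35, 12, 12, w, 4, a, p), (35, 12, 19, c, 12, k, p), (35, 12, 19, c, 4, a, p), (4, 14, 35, y, 16, k, n)}
Keep only column(s) G, C, F (2 duplicate(s) eliminated): {(12, p, 12), (12, p, 19), (14, n, 35), (7, x, 18), (7, x, 21), (7, x, 33)}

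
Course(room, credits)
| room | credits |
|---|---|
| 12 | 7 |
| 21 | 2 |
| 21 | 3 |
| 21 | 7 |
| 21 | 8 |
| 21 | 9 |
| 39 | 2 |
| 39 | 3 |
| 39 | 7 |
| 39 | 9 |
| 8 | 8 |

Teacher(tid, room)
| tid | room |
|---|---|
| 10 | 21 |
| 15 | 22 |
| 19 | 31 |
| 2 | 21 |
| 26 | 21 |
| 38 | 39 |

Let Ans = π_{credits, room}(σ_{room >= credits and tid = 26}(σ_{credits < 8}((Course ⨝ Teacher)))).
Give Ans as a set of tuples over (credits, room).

{(2, 21), (3, 21), (7, 21)}

Joining Course and Teacher on room yields {(21, 2, 10), (21, 2, 2), (21, 2, 26), (21, 3, 10), (21, 3, 2), (21, 3, 26), (21, 7, 10), (21, 7, 2), (21, 7, 26), (21, 8, 10), (21, 8, 2), (21, 8, 26), (21, 9, 10), (21, 9, 2), (21, 9, 26), (39, 2, 38), (39, 3, 38), (39, 7, 38), (39, 9, 38)}.
Filtering on credits < 8 leaves {(21, 2, 10), (21, 2, 2), (21, 2, 26), (21, 3, 10), (21, 3, 2), (21, 3, 26), (21, 7, 10), (21, 7, 2), (21, 7, 26), (39, 2, 38), (39, 3, 38), (39, 7, 38)}.
Filtering on room >= credits and tid = 26 leaves {(21, 2, 26), (21, 3, 26), (21, 7, 26)}.
Keep only column(s) credits, room: {(2, 21), (3, 21), (7, 21)}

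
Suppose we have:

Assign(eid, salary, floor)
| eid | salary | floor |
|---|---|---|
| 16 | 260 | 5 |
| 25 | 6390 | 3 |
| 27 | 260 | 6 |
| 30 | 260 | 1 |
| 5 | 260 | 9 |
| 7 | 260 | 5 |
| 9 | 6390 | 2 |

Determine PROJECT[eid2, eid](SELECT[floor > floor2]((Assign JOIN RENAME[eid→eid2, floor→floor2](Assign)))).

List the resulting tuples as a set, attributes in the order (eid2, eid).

{(16, 27), (16, 5), (27, 5), (30, 16), (30, 27), (30, 5), (30, 7), (7, 27), (7, 5), (9, 25)}

ρ[eid→eid2, floor→floor2]: schema becomes (eid2, salary, floor2); tuples unchanged.
Joining Assign and RENAME[eid→eid2, floor→floor2](Assign) on salary yields {(16, 260, 5, 16, 5), (16, 260, 5, 27, 6), (16, 260, 5, 30, 1), (16, 260, 5, 5, 9), (16, 260, 5, 7, 5), (25, 6390, 3, 25, 3), (25, 6390, 3, 9, 2), (27, 260, 6, 16, 5), (27, 260, 6, 27, 6), (27, 260, 6, 30, 1), (27, 260, 6, 5, 9), (27, 260, 6, 7, 5), (30, 260, 1, 16, 5), (30, 260, 1, 27, 6), (30, 260, 1, 30, 1), (30, 260, 1, 5, 9), (30, 260, 1, 7, 5), (5, 260, 9, 16, 5), (5, 260, 9, 27, 6), (5, 260, 9, 30, 1), (5, 260, 9, 5, 9), (5, 260, 9, 7, 5), (7, 260, 5, 16, 5), (7, 260, 5, 27, 6), (7, 260, 5, 30, 1), (7, 260, 5, 5, 9), (7, 260, 5, 7, 5), (9, 6390, 2, 25, 3), (9, 6390, 2, 9, 2)}.
Apply σ_{floor > floor2}; surviving tuples: {(16, 260, 5, 30, 1), (25, 6390, 3, 9, 2), (27, 260, 6, 16, 5), (27, 260, 6, 30, 1), (27, 260, 6, 7, 5), (5, 260, 9, 16, 5), (5, 260, 9, 27, 6), (5, 260, 9, 30, 1), (5, 260, 9, 7, 5), (7, 260, 5, 30, 1)}
π_{eid2, eid} gives {(16, 27), (16, 5), (27, 5), (30, 16), (30, 27), (30, 5), (30, 7), (7, 27), (7, 5), (9, 25)}.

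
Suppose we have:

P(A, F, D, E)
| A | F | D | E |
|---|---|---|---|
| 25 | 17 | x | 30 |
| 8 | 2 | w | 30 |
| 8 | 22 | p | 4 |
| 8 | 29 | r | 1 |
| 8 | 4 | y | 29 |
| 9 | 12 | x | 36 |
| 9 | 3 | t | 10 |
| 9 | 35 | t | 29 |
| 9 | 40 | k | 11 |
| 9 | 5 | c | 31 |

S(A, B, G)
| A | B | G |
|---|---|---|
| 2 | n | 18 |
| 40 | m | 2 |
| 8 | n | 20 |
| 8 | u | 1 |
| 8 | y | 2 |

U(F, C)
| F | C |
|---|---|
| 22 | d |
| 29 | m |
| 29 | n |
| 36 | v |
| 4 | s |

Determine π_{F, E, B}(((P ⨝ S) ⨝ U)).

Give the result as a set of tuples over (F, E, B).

Natural join on A: {(8, 2, w, 30, n, 20), (8, 2, w, 30, u, 1), (8, 2, w, 30, y, 2), (8, 22, p, 4, n, 20), (8, 22, p, 4, u, 1), (8, 22, p, 4, y, 2), (8, 29, r, 1, n, 20), (8, 29, r, 1, u, 1), (8, 29, r, 1, y, 2), (8, 4, y, 29, n, 20), (8, 4, y, 29, u, 1), (8, 4, y, 29, y, 2)}
Natural join on F: {(8, 22, p, 4, n, 20, d), (8, 22, p, 4, u, 1, d), (8, 22, p, 4, y, 2, d), (8, 29, r, 1, n, 20, m), (8, 29, r, 1, n, 20, n), (8, 29, r, 1, u, 1, m), (8, 29, r, 1, u, 1, n), (8, 29, r, 1, y, 2, m), (8, 29, r, 1, y, 2, n), (8, 4, y, 29, n, 20, s), (8, 4, y, 29, u, 1, s), (8, 4, y, 29, y, 2, s)}
Projecting to F, E, B (3 duplicate(s) eliminated): {(22, 4, n), (22, 4, u), (22, 4, y), (29, 1, n), (29, 1, u), (29, 1, y), (4, 29, n), (4, 29, u), (4, 29, y)}

{(22, 4, n), (22, 4, u), (22, 4, y), (29, 1, n), (29, 1, u), (29, 1, y), (4, 29, n), (4, 29, u), (4, 29, y)}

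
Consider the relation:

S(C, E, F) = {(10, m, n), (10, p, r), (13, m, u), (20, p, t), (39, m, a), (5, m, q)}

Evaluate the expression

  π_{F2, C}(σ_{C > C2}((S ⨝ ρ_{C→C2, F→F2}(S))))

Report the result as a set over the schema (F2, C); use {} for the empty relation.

ρ[C→C2, F→F2]: schema becomes (C2, E, F2); tuples unchanged.
Joining S and ρ_{C→C2, F→F2}(S) on E yields {(10, m, n, 10, n), (10, m, n, 13, u), (10, m, n, 39, a), (10, m, n, 5, q), (10, p, r, 10, r), (10, p, r, 20, t), (13, m, u, 10, n), (13, m, u, 13, u), (13, m, u, 39, a), (13, m, u, 5, q), (20, p, t, 10, r), (20, p, t, 20, t), (39, m, a, 10, n), (39, m, a, 13, u), (39, m, a, 39, a), (39, m, a, 5, q), (5, m, q, 10, n), (5, m, q, 13, u), (5, m, q, 39, a), (5, m, q, 5, q)}.
Apply σ_{C > C2}; surviving tuples: {(10, m, n, 5, q), (13, m, u, 10, n), (13, m, u, 5, q), (20, p, t, 10, r), (39, m, a, 10, n), (39, m, a, 13, u), (39, m, a, 5, q)}
π[F2, C]: project onto (F2, C) → {(n, 13), (n, 39), (q, 10), (q, 13), (q, 39), (r, 20), (u, 39)}

{(n, 13), (n, 39), (q, 10), (q, 13), (q, 39), (r, 20), (u, 39)}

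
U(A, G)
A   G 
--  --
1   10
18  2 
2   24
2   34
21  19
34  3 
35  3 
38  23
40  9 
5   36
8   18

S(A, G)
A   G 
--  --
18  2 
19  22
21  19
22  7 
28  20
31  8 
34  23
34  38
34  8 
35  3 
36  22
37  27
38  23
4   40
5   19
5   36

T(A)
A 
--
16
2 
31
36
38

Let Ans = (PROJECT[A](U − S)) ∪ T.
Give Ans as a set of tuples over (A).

Taking the difference: {(1, 10), (2, 24), (2, 34), (34, 3), (40, 9), (8, 18)}
π[A]: project onto (A) (1 duplicate(s) eliminated) → {1, 2, 34, 40, 8}
Taking the union: {1, 16, 2, 31, 34, 36, 38, 40, 8}

{1, 16, 2, 31, 34, 36, 38, 40, 8}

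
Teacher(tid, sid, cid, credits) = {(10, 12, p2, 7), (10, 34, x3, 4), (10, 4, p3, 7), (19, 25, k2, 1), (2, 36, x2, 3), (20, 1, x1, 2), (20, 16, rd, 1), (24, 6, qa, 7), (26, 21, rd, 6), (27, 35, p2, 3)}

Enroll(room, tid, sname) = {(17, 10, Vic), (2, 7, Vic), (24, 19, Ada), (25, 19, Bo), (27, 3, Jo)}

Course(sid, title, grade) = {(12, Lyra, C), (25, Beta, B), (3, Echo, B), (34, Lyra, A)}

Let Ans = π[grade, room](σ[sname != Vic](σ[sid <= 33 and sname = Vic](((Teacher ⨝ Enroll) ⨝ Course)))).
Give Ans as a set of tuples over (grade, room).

{}

Teacher ⋈ Enroll (natural join on tid): {(10, 12, p2, 7, 17, Vic), (10, 34, x3, 4, 17, Vic), (10, 4, p3, 7, 17, Vic), (19, 25, k2, 1, 24, Ada), (19, 25, k2, 1, 25, Bo)}
(Teacher ⨝ Enroll) ⋈ Course (natural join on sid): {(10, 12, p2, 7, 17, Vic, Lyra, C), (10, 34, x3, 4, 17, Vic, Lyra, A), (19, 25, k2, 1, 24, Ada, Beta, B), (19, 25, k2, 1, 25, Bo, Beta, B)}
σ[sid <= 33 and sname = Vic]: keep tuples satisfying sid <= 33 and sname = Vic → {(10, 12, p2, 7, 17, Vic, Lyra, C)}
σ[sname != Vic]: keep tuples satisfying sname != Vic → {}
Keep only column(s) grade, room: {}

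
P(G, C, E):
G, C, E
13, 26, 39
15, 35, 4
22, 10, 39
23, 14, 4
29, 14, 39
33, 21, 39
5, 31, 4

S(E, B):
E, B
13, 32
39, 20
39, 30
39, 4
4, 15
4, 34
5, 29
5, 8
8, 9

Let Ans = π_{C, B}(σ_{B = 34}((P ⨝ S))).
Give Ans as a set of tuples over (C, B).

Joining P and S on E yields {(13, 26, 39, 20), (13, 26, 39, 30), (13, 26, 39, 4), (15, 35, 4, 15), (15, 35, 4, 34), (22, 10, 39, 20), (22, 10, 39, 30), (22, 10, 39, 4), (23, 14, 4, 15), (23, 14, 4, 34), (29, 14, 39, 20), (29, 14, 39, 30), (29, 14, 39, 4), (33, 21, 39, 20), (33, 21, 39, 30), (33, 21, 39, 4), (5, 31, 4, 15), (5, 31, 4, 34)}.
Apply σ_{B = 34}; surviving tuples: {(15, 35, 4, 34), (23, 14, 4, 34), (5, 31, 4, 34)}
Projecting to C, B: {(14, 34), (31, 34), (35, 34)}

{(14, 34), (31, 34), (35, 34)}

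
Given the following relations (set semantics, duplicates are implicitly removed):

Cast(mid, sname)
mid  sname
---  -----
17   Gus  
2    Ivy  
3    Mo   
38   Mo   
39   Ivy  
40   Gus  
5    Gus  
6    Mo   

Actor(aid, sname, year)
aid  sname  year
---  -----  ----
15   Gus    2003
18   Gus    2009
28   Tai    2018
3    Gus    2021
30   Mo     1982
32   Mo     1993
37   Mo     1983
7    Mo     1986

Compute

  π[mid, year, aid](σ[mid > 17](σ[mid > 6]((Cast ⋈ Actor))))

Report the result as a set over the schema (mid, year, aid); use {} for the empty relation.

Joining Cast and Actor on sname yields {(17, Gus, 15, 2003), (17, Gus, 18, 2009), (17, Gus, 3, 2021), (3, Mo, 30, 1982), (3, Mo, 32, 1993), (3, Mo, 37, 1983), (3, Mo, 7, 1986), (38, Mo, 30, 1982), (38, Mo, 32, 1993), (38, Mo, 37, 1983), (38, Mo, 7, 1986), (40, Gus, 15, 2003), (40, Gus, 18, 2009), (40, Gus, 3, 2021), (5, Gus, 15, 2003), (5, Gus, 18, 2009), (5, Gus, 3, 2021), (6, Mo, 30, 1982), (6, Mo, 32, 1993), (6, Mo, 37, 1983), (6, Mo, 7, 1986)}.
Filtering on mid > 6 leaves {(17, Gus, 15, 2003), (17, Gus, 18, 2009), (17, Gus, 3, 2021), (38, Mo, 30, 1982), (38, Mo, 32, 1993), (38, Mo, 37, 1983), (38, Mo, 7, 1986), (40, Gus, 15, 2003), (40, Gus, 18, 2009), (40, Gus, 3, 2021)}.
Filtering on mid > 17 leaves {(38, Mo, 30, 1982), (38, Mo, 32, 1993), (38, Mo, 37, 1983), (38, Mo, 7, 1986), (40, Gus, 15, 2003), (40, Gus, 18, 2009), (40, Gus, 3, 2021)}.
π_{mid, year, aid} gives {(38, 1982, 30), (38, 1983, 37), (38, 1986, 7), (38, 1993, 32), (40, 2003, 15), (40, 2009, 18), (40, 2021, 3)}.

{(38, 1982, 30), (38, 1983, 37), (38, 1986, 7), (38, 1993, 32), (40, 2003, 15), (40, 2009, 18), (40, 2021, 3)}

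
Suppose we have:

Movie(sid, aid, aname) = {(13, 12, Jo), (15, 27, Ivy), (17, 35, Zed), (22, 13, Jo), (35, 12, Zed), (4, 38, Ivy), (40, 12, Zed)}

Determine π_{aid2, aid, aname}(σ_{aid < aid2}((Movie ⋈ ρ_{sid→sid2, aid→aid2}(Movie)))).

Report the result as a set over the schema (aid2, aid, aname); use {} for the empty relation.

{(13, 12, Jo), (35, 12, Zed), (38, 27, Ivy)}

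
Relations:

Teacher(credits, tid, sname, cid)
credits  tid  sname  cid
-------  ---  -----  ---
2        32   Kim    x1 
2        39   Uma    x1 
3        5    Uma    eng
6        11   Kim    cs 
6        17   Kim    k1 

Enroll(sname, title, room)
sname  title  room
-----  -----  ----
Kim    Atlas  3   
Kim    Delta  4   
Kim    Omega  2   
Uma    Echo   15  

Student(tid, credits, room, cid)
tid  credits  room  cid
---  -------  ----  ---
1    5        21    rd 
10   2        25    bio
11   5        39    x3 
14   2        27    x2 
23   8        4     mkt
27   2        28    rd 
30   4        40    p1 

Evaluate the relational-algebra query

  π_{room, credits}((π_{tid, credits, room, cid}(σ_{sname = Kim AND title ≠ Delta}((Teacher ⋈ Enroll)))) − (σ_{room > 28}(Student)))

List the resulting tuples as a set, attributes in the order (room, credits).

{(2, 2), (2, 6), (3, 2), (3, 6)}

Teacher ⋈ Enroll (natural join on sname): {(2, 32, Kim, x1, Atlas, 3), (2, 32, Kim, x1, Delta, 4), (2, 32, Kim, x1, Omega, 2), (2, 39, Uma, x1, Echo, 15), (3, 5, Uma, eng, Echo, 15), (6, 11, Kim, cs, Atlas, 3), (6, 11, Kim, cs, Delta, 4), (6, 11, Kim, cs, Omega, 2), (6, 17, Kim, k1, Atlas, 3), (6, 17, Kim, k1, Delta, 4), (6, 17, Kim, k1, Omega, 2)}
Apply σ_{sname = Kim AND title ≠ Delta}; surviving tuples: {(2, 32, Kim, x1, Atlas, 3), (2, 32, Kim, x1, Omega, 2), (6, 11, Kim, cs, Atlas, 3), (6, 11, Kim, cs, Omega, 2), (6, 17, Kim, k1, Atlas, 3), (6, 17, Kim, k1, Omega, 2)}
π_{tid, credits, room, cid} gives {(11, 6, 2, cs), (11, 6, 3, cs), (17, 6, 2, k1), (17, 6, 3, k1), (32, 2, 2, x1), (32, 2, 3, x1)}.
Apply σ_{room > 28}; surviving tuples: {(11, 5, 39, x3), (30, 4, 40, p1)}
Taking the difference: {(11, 6, 2, cs), (11, 6, 3, cs), (17, 6, 2, k1), (17, 6, 3, k1), (32, 2, 2, x1), (32, 2, 3, x1)}
π_{room, credits} gives {(2, 2), (2, 6), (3, 2), (3, 6)} (2 duplicate(s) eliminated).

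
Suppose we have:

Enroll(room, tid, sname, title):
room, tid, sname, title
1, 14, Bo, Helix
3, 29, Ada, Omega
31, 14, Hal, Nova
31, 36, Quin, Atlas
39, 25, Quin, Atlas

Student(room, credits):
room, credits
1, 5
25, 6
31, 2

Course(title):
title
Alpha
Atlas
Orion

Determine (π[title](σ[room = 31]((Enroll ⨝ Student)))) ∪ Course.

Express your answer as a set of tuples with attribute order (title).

{Alpha, Atlas, Nova, Orion}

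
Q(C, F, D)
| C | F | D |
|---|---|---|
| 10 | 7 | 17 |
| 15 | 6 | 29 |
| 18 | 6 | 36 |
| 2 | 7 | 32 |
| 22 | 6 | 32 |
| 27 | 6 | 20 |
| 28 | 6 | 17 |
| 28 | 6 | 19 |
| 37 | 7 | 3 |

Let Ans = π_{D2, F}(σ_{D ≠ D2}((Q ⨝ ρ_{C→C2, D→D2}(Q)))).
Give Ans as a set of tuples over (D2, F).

{(17, 6), (17, 7), (19, 6), (20, 6), (29, 6), (3, 7), (32, 6), (32, 7), (36, 6)}

ρ[C→C2, D→D2]: schema becomes (C2, F, D2); tuples unchanged.
Joining Q and ρ_{C→C2, D→D2}(Q) on F yields {(10, 7, 17, 10, 17), (10, 7, 17, 2, 32), (10, 7, 17, 37, 3), (15, 6, 29, 15, 29), (15, 6, 29, 18, 36), (15, 6, 29, 22, 32), (15, 6, 29, 27, 20), (15, 6, 29, 28, 17), (15, 6, 29, 28, 19), (18, 6, 36, 15, 29), (18, 6, 36, 18, 36), (18, 6, 36, 22, 32), (18, 6, 36, 27, 20), (18, 6, 36, 28, 17), (18, 6, 36, 28, 19), (2, 7, 32, 10, 17), (2, 7, 32, 2, 32), (2, 7, 32, 37, 3), (22, 6, 32, 15, 29), (22, 6, 32, 18, 36), (22, 6, 32, 22, 32), (22, 6, 32, 27, 20), (22, 6, 32, 28, 17), (22, 6, 32, 28, 19), (27, 6, 20, 15, 29), (27, 6, 20, 18, 36), (27, 6, 20, 22, 32), (27, 6, 20, 27, 20), (27, 6, 20, 28, 17), (27, 6, 20, 28, 19), (28, 6, 17, 15, 29), (28, 6, 17, 18, 36), (28, 6, 17, 22, 32), (28, 6, 17, 27, 20), (28, 6, 17, 28, 17), (28, 6, 17, 28, 19), (28, 6, 19, 15, 29), (28, 6, 19, 18, 36), (28, 6, 19, 22, 32), (28, 6, 19, 27, 20), (28, 6, 19, 28, 17), (28, 6, 19, 28, 19), (37, 7, 3, 10, 17), (37, 7, 3, 2, 32), (37, 7, 3, 37, 3)}.
Apply σ_{D ≠ D2}; surviving tuples: {(10, 7, 17, 2, 32), (10, 7, 17, 37, 3), (15, 6, 29, 18, 36), (15, 6, 29, 22, 32), (15, 6, 29, 27, 20), (15, 6, 29, 28, 17), (15, 6, 29, 28, 19), (18, 6, 36, 15, 29), (18, 6, 36, 22, 32), (18, 6, 36, 27, 20), (18, 6, 36, 28, 17), (18, 6, 36, 28, 19), (2, 7, 32, 10, 17), (2, 7, 32, 37, 3), (22, 6, 32, 15, 29), (22, 6, 32, 18, 36), (22, 6, 32, 27, 20), (22, 6, 32, 28, 17), (22, 6, 32, 28, 19), (27, 6, 20, 15, 29), (27, 6, 20, 18, 36), (27, 6, 20, 22, 32), (27, 6, 20, 28, 17), (27, 6, 20, 28, 19), (28, 6, 17, 15, 29), (28, 6, 17, 18, 36), (28, 6, 17, 22, 32), (28, 6, 17, 27, 20), (28, 6, 17, 28, 19), (28, 6, 19, 15, 29), (28, 6, 19, 18, 36), (28, 6, 19, 22, 32), (28, 6, 19, 27, 20), (28, 6, 19, 28, 17), (37, 7, 3, 10, 17), (37, 7, 3, 2, 32)}
Projecting to D2, F (27 duplicate(s) eliminated): {(17, 6), (17, 7), (19, 6), (20, 6), (29, 6), (3, 7), (32, 6), (32, 7), (36, 6)}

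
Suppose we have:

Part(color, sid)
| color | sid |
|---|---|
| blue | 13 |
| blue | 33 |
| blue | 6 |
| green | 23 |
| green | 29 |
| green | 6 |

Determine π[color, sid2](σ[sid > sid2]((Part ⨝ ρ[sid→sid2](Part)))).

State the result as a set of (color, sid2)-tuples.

{(blue, 13), (blue, 6), (green, 23), (green, 6)}

ρ[sid→sid2]: schema becomes (color, sid2); tuples unchanged.
Part ⋈ ρ[sid→sid2](Part) (natural join on color): {(blue, 13, 13), (blue, 13, 33), (blue, 13, 6), (blue, 33, 13), (blue, 33, 33), (blue, 33, 6), (blue, 6, 13), (blue, 6, 33), (blue, 6, 6), (green, 23, 23), (green, 23, 29), (green, 23, 6), (green, 29, 23), (green, 29, 29), (green, 29, 6), (green, 6, 23), (green, 6, 29), (green, 6, 6)}
Selection sid > sid2: {(blue, 13, 6), (blue, 33, 13), (blue, 33, 6), (green, 23, 6), (green, 29, 23), (green, 29, 6)}
Projecting to color, sid2 (2 duplicate(s) eliminated): {(blue, 13), (blue, 6), (green, 23), (green, 6)}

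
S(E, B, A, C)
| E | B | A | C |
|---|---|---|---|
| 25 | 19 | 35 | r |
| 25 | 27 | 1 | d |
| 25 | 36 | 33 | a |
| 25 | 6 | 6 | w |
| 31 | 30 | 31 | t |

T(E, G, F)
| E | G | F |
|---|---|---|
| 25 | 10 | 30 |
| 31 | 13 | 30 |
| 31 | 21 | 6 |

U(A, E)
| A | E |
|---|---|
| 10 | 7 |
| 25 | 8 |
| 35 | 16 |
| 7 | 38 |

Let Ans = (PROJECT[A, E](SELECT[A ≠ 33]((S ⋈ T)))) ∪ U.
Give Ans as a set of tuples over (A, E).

{(1, 25), (10, 7), (25, 8), (31, 31), (35, 16), (35, 25), (6, 25), (7, 38)}

Joining S and T on E yields {(25, 19, 35, r, 10, 30), (25, 27, 1, d, 10, 30), (25, 36, 33, a, 10, 30), (25, 6, 6, w, 10, 30), (31, 30, 31, t, 13, 30), (31, 30, 31, t, 21, 6)}.
Selection A ≠ 33: {(25, 19, 35, r, 10, 30), (25, 27, 1, d, 10, 30), (25, 6, 6, w, 10, 30), (31, 30, 31, t, 13, 30), (31, 30, 31, t, 21, 6)}
Projecting to A, E (1 duplicate(s) eliminated): {(1, 25), (31, 31), (35, 25), (6, 25)}
Set union of the two operands is {(1, 25), (10, 7), (25, 8), (31, 31), (35, 16), (35, 25), (6, 25), (7, 38)}.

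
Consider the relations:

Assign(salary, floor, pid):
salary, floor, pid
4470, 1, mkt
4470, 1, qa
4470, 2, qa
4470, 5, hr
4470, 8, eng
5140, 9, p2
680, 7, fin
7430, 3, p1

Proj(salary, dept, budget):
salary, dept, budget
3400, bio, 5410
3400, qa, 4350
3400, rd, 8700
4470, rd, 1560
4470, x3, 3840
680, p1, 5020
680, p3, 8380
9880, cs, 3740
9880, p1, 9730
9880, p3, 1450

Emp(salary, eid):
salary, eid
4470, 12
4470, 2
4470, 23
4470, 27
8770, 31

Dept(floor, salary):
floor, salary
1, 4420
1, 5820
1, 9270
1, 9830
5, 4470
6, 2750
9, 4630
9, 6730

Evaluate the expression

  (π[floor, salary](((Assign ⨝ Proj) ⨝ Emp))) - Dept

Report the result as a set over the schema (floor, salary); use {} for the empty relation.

Natural join on salary: {(4470, 1, mkt, rd, 1560), (4470, 1, mkt, x3, 3840), (4470, 1, qa, rd, 1560), (4470, 1, qa, x3, 3840), (4470, 2, qa, rd, 1560), (4470, 2, qa, x3, 3840), (4470, 5, hr, rd, 1560), (4470, 5, hr, x3, 3840), (4470, 8, eng, rd, 1560), (4470, 8, eng, x3, 3840), (680, 7, fin, p1, 5020), (680, 7, fin, p3, 8380)}
Natural join on salary: {(4470, 1, mkt, rd, 1560, 12), (4470, 1, mkt, rd, 1560, 2), (4470, 1, mkt, rd, 1560, 23), (4470, 1, mkt, rd, 1560, 27), (4470, 1, mkt, x3, 3840, 12), (4470, 1, mkt, x3, 3840, 2), (4470, 1, mkt, x3, 3840, 23), (4470, 1, mkt, x3, 3840, 27), (4470, 1, qa, rd, 1560, 12), (4470, 1, qa, rd, 1560, 2), (4470, 1, qa, rd, 1560, 23), (4470, 1, qa, rd, 1560, 27), (4470, 1, qa, x3, 3840, 12), (4470, 1, qa, x3, 3840, 2), (4470, 1, qa, x3, 3840, 23), (4470, 1, qa, x3, 3840, 27), (4470, 2, qa, rd, 1560, 12), (4470, 2, qa, rd, 1560, 2), (4470, 2, qa, rd, 1560, 23), (4470, 2, qa, rd, 1560, 27), (4470, 2, qa, x3, 3840, 12), (4470, 2, qa, x3, 3840, 2), (4470, 2, qa, x3, 3840, 23), (4470, 2, qa, x3, 3840, 27), (4470, 5, hr, rd, 1560, 12), (4470, 5, hr, rd, 1560, 2), (4470, 5, hr, rd, 1560, 23), (4470, 5, hr, rd, 1560, 27), (4470, 5, hr, x3, 3840, 12), (4470, 5, hr, x3, 3840, 2), (4470, 5, hr, x3, 3840, 23), (4470, 5, hr, x3, 3840, 27), (4470, 8, eng, rd, 1560, 12), (4470, 8, eng, rd, 1560, 2), (4470, 8, eng, rd, 1560, 23), (4470, 8, eng, rd, 1560, 27), (4470, 8, eng, x3, 3840, 12), (4470, 8, eng, x3, 3840, 2), (4470, 8, eng, x3, 3840, 23), (4470, 8, eng, x3, 3840, 27)}
π[floor, salary]: project onto (floor, salary) (36 duplicate(s) eliminated) → {(1, 4470), (2, 4470), (5, 4470), (8, 4470)}
Difference: {(1, 4470), (2, 4470), (5, 4470), (8, 4470)} with {(1, 4420), (1, 5820), (1, 9270), (1, 9830), (5, 4470), (6, 2750), (9, 4630), (9, 6730)} → {(1, 4470), (2, 4470), (8, 4470)}

{(1, 4470), (2, 4470), (8, 4470)}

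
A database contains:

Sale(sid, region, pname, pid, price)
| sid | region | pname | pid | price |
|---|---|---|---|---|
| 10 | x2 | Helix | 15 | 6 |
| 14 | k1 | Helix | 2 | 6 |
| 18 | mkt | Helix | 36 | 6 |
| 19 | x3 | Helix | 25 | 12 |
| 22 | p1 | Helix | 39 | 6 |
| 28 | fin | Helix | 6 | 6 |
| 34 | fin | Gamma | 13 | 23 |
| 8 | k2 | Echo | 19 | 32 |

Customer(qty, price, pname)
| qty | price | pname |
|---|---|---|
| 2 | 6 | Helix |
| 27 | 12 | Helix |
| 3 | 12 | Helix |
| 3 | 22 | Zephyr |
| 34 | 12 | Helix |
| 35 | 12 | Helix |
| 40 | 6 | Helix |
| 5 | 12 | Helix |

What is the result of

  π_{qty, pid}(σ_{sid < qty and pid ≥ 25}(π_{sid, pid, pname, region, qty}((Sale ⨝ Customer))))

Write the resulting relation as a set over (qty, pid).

{(27, 25), (34, 25), (35, 25), (40, 36), (40, 39)}

Joining Sale and Customer on pname, price yields {(10, x2, Helix, 15, 6, 2), (10, x2, Helix, 15, 6, 40), (14, k1, Helix, 2, 6, 2), (14, k1, Helix, 2, 6, 40), (18, mkt, Helix, 36, 6, 2), (18, mkt, Helix, 36, 6, 40), (19, x3, Helix, 25, 12, 27), (19, x3, Helix, 25, 12, 3), (19, x3, Helix, 25, 12, 34), (19, x3, Helix, 25, 12, 35), (19, x3, Helix, 25, 12, 5), (22, p1, Helix, 39, 6, 2), (22, p1, Helix, 39, 6, 40), (28, fin, Helix, 6, 6, 2), (28, fin, Helix, 6, 6, 40)}.
Projecting to sid, pid, pname, region, qty: {(10, 15, Helix, x2, 2), (10, 15, Helix, x2, 40), (14, 2, Helix, k1, 2), (14, 2, Helix, k1, 40), (18, 36, Helix, mkt, 2), (18, 36, Helix, mkt, 40), (19, 25, Helix, x3, 27), (19, 25, Helix, x3, 3), (19, 25, Helix, x3, 34), (19, 25, Helix, x3, 35), (19, 25, Helix, x3, 5), (22, 39, Helix, p1, 2), (22, 39, Helix, p1, 40), (28, 6, Helix, fin, 2), (28, 6, Helix, fin, 40)}
Filtering on sid < qty and pid ≥ 25 leaves {(18, 36, Helix, mkt, 40), (19, 25, Helix, x3, 27), (19, 25, Helix, x3, 34), (19, 25, Helix, x3, 35), (22, 39, Helix, p1, 40)}.
Projecting to qty, pid: {(27, 25), (34, 25), (35, 25), (40, 36), (40, 39)}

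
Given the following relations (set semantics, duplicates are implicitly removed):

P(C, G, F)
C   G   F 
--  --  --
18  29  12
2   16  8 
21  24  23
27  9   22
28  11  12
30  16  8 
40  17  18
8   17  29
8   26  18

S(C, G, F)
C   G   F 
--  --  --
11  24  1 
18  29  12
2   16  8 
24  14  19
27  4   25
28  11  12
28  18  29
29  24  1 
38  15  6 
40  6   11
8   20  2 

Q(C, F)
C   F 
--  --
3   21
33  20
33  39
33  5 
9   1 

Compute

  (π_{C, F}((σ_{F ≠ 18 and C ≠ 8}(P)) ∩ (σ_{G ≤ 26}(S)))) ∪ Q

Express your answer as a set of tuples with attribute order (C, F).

Selection F ≠ 18 and C ≠ 8: {(18, 29, 12), (2, 16, 8), (21, 24, 23), (27, 9, 22), (28, 11, 12), (30, 16, 8)}
Selection G ≤ 26: {(11, 24, 1), (2, 16, 8), (24, 14, 19), (27, 4, 25), (28, 11, 12), (28, 18, 29), (29, 24, 1), (38, 15, 6), (40, 6, 11), (8, 20, 2)}
Set intersection of the two operands is {(2, 16, 8), (28, 11, 12)}.
Keep only column(s) C, F: {(2, 8), (28, 12)}
Set union of the two operands is {(2, 8), (28, 12), (3, 21), (33, 20), (33, 39), (33, 5), (9, 1)}.

{(2, 8), (28, 12), (3, 21), (33, 20), (33, 39), (33, 5), (9, 1)}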